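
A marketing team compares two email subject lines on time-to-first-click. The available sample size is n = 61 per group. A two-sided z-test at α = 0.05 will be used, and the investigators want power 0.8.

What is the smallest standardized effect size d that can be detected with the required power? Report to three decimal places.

d ≈ 0.507

Need Φ(δ − 1.960) = 0.8, so δ = 1.960 + 0.842 = 2.802.
(Lower-tail contribution to power is negligible for δ > 0.)
δ = d·√(n/2) ⇒ d = δ/√(n/2) = 2.802/√(61/2) = 0.5073.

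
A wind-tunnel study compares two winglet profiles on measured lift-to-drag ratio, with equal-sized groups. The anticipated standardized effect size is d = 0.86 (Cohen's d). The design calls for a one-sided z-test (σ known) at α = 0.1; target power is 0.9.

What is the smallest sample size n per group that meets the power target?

Set Φ(δ − 1.282) = 0.9; then δ − 1.282 = Φ⁻¹(0.9) = 1.282, giving δ = 2.563.
δ = d·√(n/2) ⇒ n = 2(δ/d)² = 2 × (2.563 / 0.86)² = 17.77.
Rounding up, n = 18 per group.

n = 18 per group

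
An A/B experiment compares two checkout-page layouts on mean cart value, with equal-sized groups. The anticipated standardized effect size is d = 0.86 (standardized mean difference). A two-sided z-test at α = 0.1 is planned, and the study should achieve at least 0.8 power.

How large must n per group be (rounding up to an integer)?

n = 17 per group

For power 0.8 need Φ(δ − z_{0.05}) = 0.8, so δ = z_{0.05} + z_{0.20} = 1.645 + 0.842 = 2.486.
(Ignoring the negligible lower-tail rejection probability gives the usual closed-form inversion.)
δ = d·√(n/2) ⇒ n = 2(δ/d)² = 2 × (2.486 / 0.86)² = 16.72.
Rounding up, n = 17 per group.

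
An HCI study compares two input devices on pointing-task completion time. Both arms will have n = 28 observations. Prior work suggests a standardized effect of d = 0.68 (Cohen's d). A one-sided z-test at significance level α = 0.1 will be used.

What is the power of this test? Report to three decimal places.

Power ≈ 0.897

Noncentrality parameter: δ = d·√(n/2) = 0.68 × √(28/2) = 2.5443
Critical value for a one-sided test at α = 0.1: z_α = 1.282.
Power = Φ(δ − 1.282) = Φ(1.263) = 0.8967.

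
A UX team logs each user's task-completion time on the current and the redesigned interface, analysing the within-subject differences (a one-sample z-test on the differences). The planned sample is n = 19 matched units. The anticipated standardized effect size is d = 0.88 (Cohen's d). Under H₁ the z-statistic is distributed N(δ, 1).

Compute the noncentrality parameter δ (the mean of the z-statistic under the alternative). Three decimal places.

δ ≈ 3.836

The noncentrality parameter scales effect size by the design's sample-size factor: δ = d·√n = 0.88 × √19 = 3.8358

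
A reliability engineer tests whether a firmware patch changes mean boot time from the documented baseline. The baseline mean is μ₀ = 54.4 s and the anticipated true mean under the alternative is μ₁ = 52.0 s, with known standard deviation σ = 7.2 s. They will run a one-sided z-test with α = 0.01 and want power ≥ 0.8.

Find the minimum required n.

Standardized effect: d = |μ₁ − μ₀| / σ = |52.0 − 54.4| / 7.2 = 0.3333
Set Φ(δ − 2.326) = 0.8; then δ − 2.326 = Φ⁻¹(0.8) = 0.842, giving δ = 3.168.
δ = d·√n ⇒ n = (δ/d)² = (3.168 / 0.3333)² = 90.32.
Rounding up, n = 91.

n = 91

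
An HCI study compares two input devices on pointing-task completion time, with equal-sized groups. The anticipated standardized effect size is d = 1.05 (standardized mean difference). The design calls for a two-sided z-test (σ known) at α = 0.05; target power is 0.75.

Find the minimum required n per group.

For power 0.75 need Φ(δ − z_{0.025}) = 0.75, so δ = z_{0.025} + z_{0.25} = 1.960 + 0.674 = 2.634.
(The Φ(−δ − z_{α/2}) term is vanishingly small for δ > 0 and is dropped in the standard sample-size formula.)
δ = d·√(n/2) ⇒ n = 2(δ/d)² = 2 × (2.634 / 1.05)² = 12.59.
Rounding up, n = 13 per group.

n = 13 per group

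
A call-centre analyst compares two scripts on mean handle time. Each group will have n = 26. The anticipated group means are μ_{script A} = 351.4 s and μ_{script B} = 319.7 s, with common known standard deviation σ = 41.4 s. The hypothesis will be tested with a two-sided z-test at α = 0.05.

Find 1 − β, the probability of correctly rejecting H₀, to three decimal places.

Power ≈ 0.788

Standardized effect: d = |μ_{script A} − μ_{script B}| / σ = |351.4 − 319.7| / 41.4 = 0.7657
Noncentrality parameter: δ = d·√(n/2) = 0.7657 × √(26/2) = 2.7608
Critical value for a two-sided test at α = 0.05: z_{α/2} = 1.960.
Power = Φ(δ − 1.960) + Φ(−δ − 1.960) = Φ(0.801) + Φ(-4.721) = 0.7884 + 0.0000 = 0.7884.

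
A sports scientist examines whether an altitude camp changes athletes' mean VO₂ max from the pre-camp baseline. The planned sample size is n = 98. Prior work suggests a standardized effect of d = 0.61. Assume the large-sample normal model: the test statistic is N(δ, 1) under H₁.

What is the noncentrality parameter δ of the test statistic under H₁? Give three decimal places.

δ = d·√n = 0.61 × √98 = 6.0387

δ ≈ 6.039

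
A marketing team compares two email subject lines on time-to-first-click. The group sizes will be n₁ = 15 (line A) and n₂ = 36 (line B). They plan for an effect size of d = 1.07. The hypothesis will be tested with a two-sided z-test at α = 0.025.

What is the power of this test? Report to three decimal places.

Noncentrality parameter: δ = d / √(1/n₁ + 1/n₂) = 1.07 / √(1/15 + 1/36) = 3.4817
Critical value for a two-sided test at α = 0.025: z_{α/2} = 2.241.
Power = Φ(δ − 2.241) + Φ(−δ − 2.241) = Φ(1.240) + Φ(-5.723) = 0.8926 + 0.0000 = 0.8926.

Power ≈ 0.893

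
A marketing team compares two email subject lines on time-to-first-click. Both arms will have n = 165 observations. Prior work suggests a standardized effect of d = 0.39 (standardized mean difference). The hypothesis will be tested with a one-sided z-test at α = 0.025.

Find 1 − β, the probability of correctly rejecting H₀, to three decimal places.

Noncentrality parameter: δ = d·√(n/2) = 0.39 × √(165/2) = 3.5424
One-sided α = 0.025 → critical value z_{0.025} = 1.960.
Power = P(Z > 1.960 − δ) = Φ(1.582) = 0.9432.

Power ≈ 0.943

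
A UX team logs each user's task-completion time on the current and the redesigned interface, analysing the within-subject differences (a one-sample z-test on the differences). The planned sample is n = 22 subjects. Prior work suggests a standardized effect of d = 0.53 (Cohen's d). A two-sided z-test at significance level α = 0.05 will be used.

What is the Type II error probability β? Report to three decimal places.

β ≈ 0.299

Noncentrality parameter: λ = d·√n = 0.53 × √22 = 2.4859
Two-sided α = 0.05 → critical value z_{0.025} = 1.960.
Power = Φ(λ − 1.960) + Φ(−λ − 1.960) = Φ(0.526) + Φ(-4.446) = 0.7005 + 0.0000 = 0.7005.
Type II error: β = 1 − power = 1 − 0.7005 = 0.2995.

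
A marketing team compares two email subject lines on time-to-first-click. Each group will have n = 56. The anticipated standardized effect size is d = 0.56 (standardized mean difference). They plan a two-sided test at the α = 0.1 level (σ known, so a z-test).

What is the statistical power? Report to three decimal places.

Power ≈ 0.906

Noncentrality parameter: δ = d·√(n/2) = 0.56 × √(56/2) = 2.9632
Critical value for a two-sided test at α = 0.1: z_{α/2} = 1.645.
Power = Φ(δ − 1.645) + Φ(−δ − 1.645) = Φ(1.318) + Φ(-4.608) = 0.9063 + 0.0000 = 0.9063.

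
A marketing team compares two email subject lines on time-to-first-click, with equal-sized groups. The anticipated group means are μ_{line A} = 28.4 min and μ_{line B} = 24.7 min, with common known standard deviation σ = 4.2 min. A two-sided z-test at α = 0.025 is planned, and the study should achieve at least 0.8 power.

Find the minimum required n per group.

n = 25 per group

Standardized effect: d = |μ_{line A} − μ_{line B}| / σ = |28.4 − 24.7| / 4.2 = 0.8810
For power 0.8 need Φ(δ − z_{0.0125}) = 0.8, so δ = z_{0.0125} + z_{0.20} = 2.241 + 0.842 = 3.083.
(The Φ(−δ − z_{α/2}) term is vanishingly small for δ > 0 and is dropped in the standard sample-size formula.)
δ = d·√(n/2) ⇒ n = 2(δ/d)² = 2 × (3.083 / 0.8810)² = 24.50.
Round up to the next whole unit.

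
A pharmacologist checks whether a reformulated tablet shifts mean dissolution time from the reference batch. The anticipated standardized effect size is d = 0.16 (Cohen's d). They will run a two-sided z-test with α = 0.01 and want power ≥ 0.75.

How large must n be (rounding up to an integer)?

n = 413

Set Φ(δ − 2.576) = 0.75; then δ − 2.576 = Φ⁻¹(0.75) = 0.674, giving δ = 3.250.
(For δ > 0 the lower-tail rejection region contributes negligibly to power, so the one-term inversion is standard.)
δ = d·√n ⇒ n = (δ/d)² = (3.250 / 0.16)² = 412.68.
Round up to the next whole unit.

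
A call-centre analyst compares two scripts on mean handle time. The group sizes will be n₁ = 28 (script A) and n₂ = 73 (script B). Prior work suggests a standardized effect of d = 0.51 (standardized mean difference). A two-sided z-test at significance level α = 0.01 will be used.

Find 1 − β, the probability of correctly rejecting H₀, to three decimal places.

Noncentrality parameter: δ = d / √(1/n₁ + 1/n₂) = 0.51 / √(1/28 + 1/73) = 2.2943
Two-sided α = 0.01 → critical value z_{0.005} = 2.576.
Power = Φ(δ − 2.576) + Φ(−δ − 2.576) = Φ(-0.282) + Φ(-4.870) = 0.3892 + 0.0000 = 0.3892.

Power ≈ 0.389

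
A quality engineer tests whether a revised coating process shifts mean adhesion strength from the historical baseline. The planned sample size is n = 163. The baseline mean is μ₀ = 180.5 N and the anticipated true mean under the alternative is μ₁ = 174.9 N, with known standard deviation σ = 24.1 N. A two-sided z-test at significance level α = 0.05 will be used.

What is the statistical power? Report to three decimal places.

Standardized effect: d = |μ₁ − μ₀| / σ = |174.9 − 180.5| / 24.1 = 0.2324
Noncentrality parameter: δ = d·√n = 0.2324 × √163 = 2.9666
Critical value for a two-sided test at α = 0.05: z_{α/2} = 1.960.
Power = Φ(δ − 1.960) + Φ(−δ − 1.960) = Φ(1.007) + Φ(-4.927) = 0.8430 + 0.0000 = 0.8430.

Power ≈ 0.843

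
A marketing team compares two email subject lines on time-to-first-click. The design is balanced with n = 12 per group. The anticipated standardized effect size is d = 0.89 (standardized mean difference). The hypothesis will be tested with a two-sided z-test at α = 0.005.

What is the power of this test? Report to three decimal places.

Power ≈ 0.265

Noncentrality parameter: δ = d·√(n/2) = 0.89 × √(12/2) = 2.1800
Two-sided α = 0.005 → critical value z_{0.0025} = 2.807.
Power = Φ(δ − 2.807) + Φ(−δ − 2.807) = Φ(-0.627) + Φ(-4.987) = 0.2653 + 0.0000 = 0.2653.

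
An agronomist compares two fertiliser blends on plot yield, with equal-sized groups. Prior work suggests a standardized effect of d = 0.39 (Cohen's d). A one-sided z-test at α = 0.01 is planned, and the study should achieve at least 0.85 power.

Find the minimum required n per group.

Set Φ(δ − 2.326) = 0.85; then δ − 2.326 = Φ⁻¹(0.85) = 1.036, giving δ = 3.363.
δ = d·√(n/2) ⇒ n = 2(δ/d)² = 2 × (3.363 / 0.39)² = 148.70.
Rounding up, n = 149 per group.

n = 149 per group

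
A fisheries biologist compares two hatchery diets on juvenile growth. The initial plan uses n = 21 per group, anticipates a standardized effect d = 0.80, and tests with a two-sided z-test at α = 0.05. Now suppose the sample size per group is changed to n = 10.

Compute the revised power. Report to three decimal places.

With n = 10 per group: δ = d·√(n/2) = 0.80 × √(10/2) = 1.7889. Critical value z_{0.025} = 1.960.
Revised power = Φ(δ − 1.960) + Φ(−δ − 1.960) = Φ(-0.171) + Φ(-3.749) = 0.4321 + 0.0001 = 0.4322.

Power ≈ 0.432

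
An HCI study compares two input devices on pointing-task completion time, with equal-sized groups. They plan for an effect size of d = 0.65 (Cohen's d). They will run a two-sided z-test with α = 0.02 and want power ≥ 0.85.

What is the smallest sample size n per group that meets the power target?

For power 0.85 need Φ(δ − z_{0.01}) = 0.85, so δ = z_{0.01} + z_{0.15} = 2.326 + 1.036 = 3.363.
(For δ > 0 the lower-tail rejection region contributes negligibly to power, so the one-term inversion is standard.)
δ = d·√(n/2) ⇒ n = 2(δ/d)² = 2 × (3.363 / 0.65)² = 53.53.
Round up to the next whole unit.

n = 54 per group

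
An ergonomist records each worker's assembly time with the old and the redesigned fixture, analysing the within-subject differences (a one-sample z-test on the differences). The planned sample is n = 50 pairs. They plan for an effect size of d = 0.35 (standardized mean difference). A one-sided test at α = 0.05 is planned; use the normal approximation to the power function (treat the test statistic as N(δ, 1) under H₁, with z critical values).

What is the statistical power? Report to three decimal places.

Noncentrality parameter: λ = d·√n = 0.35 × √50 = 2.4749
One-sided α = 0.05 → critical value z_{0.05} = 1.645.
Power = Φ(λ − 1.645) = Φ(0.830) = 0.7967.

Power ≈ 0.797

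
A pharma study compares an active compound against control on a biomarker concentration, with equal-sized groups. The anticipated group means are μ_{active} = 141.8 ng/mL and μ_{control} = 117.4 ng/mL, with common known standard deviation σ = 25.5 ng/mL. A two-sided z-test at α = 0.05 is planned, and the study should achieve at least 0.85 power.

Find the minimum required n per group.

n = 20 per group

Standardized effect: d = |μ_{active} − μ_{control}| / σ = |141.8 − 117.4| / 25.5 = 0.9569
For power 0.85 need Φ(δ − z_{0.025}) = 0.85, so δ = z_{0.025} + z_{0.15} = 1.960 + 1.036 = 2.996.
(For δ > 0 the lower-tail rejection region contributes negligibly to power, so the one-term inversion is standard.)
δ = d·√(n/2) ⇒ n = 2(δ/d)² = 2 × (2.996 / 0.9569)² = 19.61.
Round up to the next whole unit.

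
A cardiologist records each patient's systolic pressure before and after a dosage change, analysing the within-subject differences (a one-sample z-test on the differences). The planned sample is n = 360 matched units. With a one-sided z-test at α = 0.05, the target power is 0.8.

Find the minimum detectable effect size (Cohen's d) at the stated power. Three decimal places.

d ≈ 0.131

Required noncentrality: δ = z_{0.05} + z_{0.20} = 1.645 + 0.842 = 2.486.
δ = d·√n ⇒ d = δ/√n = 2.486/√360 = 0.1310.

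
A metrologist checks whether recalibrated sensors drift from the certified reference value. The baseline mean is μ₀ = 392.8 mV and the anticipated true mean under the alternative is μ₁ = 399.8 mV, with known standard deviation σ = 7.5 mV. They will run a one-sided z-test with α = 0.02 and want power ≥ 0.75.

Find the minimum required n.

n = 9

Standardized effect: d = |μ₁ − μ₀| / σ = |399.8 − 392.8| / 7.5 = 0.9333
Set Φ(δ − 2.054) = 0.75; then δ − 2.054 = Φ⁻¹(0.75) = 0.674, giving δ = 2.728.
δ = d·√n ⇒ n = (δ/d)² = (2.728 / 0.9333)² = 8.54.
Round up to the next whole unit.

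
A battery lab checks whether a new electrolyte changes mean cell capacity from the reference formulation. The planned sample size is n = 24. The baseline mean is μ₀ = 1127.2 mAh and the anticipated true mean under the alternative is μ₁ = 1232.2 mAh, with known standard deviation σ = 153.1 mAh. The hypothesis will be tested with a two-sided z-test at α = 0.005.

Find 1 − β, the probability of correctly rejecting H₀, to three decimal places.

Power ≈ 0.710

Standardized effect: d = |μ₁ − μ₀| / σ = |1232.2 − 1127.2| / 153.1 = 0.6858
Noncentrality parameter: δ = d·√n = 0.6858 × √24 = 3.3598
Two-sided α = 0.005 → critical value z_{0.0025} = 2.807.
Power = Φ(δ − 2.807) + Φ(−δ − 2.807) = Φ(0.553) + Φ(-6.167) = 0.7098 + 0.0000 = 0.7098.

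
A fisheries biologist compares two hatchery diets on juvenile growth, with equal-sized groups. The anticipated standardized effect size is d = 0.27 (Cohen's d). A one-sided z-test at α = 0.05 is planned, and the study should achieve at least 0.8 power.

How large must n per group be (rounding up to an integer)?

n = 170 per group

Set Φ(δ − 1.645) = 0.8; then δ − 1.645 = Φ⁻¹(0.8) = 0.842, giving δ = 2.486.
δ = d·√(n/2) ⇒ n = 2(δ/d)² = 2 × (2.486 / 0.27)² = 169.62.
Round up to the next whole unit.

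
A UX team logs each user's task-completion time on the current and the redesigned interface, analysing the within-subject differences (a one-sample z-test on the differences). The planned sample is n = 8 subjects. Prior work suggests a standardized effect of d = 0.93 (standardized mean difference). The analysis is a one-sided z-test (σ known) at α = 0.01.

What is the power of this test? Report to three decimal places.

Power ≈ 0.619

Noncentrality parameter: δ = d·√n = 0.93 × √8 = 2.6304
Critical value for a one-sided test at α = 0.01: z_α = 2.326.
Power = Φ(δ − 2.326) = Φ(0.304) = 0.6195.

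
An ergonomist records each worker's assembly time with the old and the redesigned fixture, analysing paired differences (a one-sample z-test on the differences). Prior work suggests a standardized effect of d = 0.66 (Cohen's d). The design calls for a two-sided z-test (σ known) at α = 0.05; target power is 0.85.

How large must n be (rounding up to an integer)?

Set Φ(δ − 1.960) = 0.85; then δ − 1.960 = Φ⁻¹(0.85) = 1.036, giving δ = 2.996.
(The Φ(−δ − z_{α/2}) term is vanishingly small for δ > 0 and is dropped in the standard sample-size formula.)
δ = d·√n ⇒ n = (δ/d)² = (2.996 / 0.66)² = 20.61.
Rounding up, n = 21.

n = 21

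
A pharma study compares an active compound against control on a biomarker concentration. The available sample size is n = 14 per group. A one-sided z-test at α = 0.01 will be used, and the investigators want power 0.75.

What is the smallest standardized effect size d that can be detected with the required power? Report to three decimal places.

d ≈ 1.134

Required noncentrality: δ = z_{0.01} + z_{0.25} = 2.326 + 0.674 = 3.001.
δ = d·√(n/2) ⇒ d = δ/√(n/2) = 3.001/√(14/2) = 1.1342.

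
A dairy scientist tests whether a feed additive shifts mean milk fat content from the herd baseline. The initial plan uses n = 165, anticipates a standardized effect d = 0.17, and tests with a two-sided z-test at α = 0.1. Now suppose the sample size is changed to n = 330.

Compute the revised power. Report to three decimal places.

With n = 330: δ = d·√n = 0.17 × √330 = 3.0882. Critical value z_{0.05} = 1.645.
Revised power = Φ(δ − 1.645) + Φ(−δ − 1.645) = Φ(1.443) + Φ(-4.733) = 0.9255 + 0.0000 = 0.9255.

Power ≈ 0.926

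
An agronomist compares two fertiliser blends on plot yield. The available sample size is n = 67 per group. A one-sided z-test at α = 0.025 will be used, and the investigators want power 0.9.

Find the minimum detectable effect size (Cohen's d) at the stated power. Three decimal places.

d ≈ 0.560

Required noncentrality: δ = z_{0.025} + z_{0.10} = 1.960 + 1.282 = 3.242.
δ = d·√(n/2) ⇒ d = δ/√(n/2) = 3.242/√(67/2) = 0.5600.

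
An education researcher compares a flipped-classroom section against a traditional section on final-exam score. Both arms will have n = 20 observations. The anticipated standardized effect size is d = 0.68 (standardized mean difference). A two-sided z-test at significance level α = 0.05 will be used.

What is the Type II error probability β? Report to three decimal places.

β ≈ 0.424

Noncentrality parameter: δ = d·√(n/2) = 0.68 × √(20/2) = 2.1503
Two-sided α = 0.05 → critical value z_{0.025} = 1.960.
Power = Φ(δ − 1.960) + Φ(−δ − 1.960) = Φ(0.190) + Φ(-4.110) = 0.5755 + 0.0000 = 0.5755.
Type II error: β = 1 − power = 1 − 0.5755 = 0.4245.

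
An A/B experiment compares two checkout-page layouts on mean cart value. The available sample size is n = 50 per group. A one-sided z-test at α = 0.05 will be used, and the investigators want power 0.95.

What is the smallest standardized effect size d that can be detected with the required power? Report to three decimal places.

d ≈ 0.658

Need Φ(δ − 1.645) = 0.95, so δ = 1.645 + 1.645 = 3.290.
δ = d·√(n/2) ⇒ d = δ/√(n/2) = 3.290/√(50/2) = 0.6579.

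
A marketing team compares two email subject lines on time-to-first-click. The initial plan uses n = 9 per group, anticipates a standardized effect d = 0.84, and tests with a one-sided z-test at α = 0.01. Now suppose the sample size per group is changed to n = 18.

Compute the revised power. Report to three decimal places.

Power ≈ 0.577

With n = 18 per group: δ = d·√(n/2) = 0.84 × √(18/2) = 2.5200. Critical value z_{0.01} = 2.326.
Revised power = P(Z > 2.326 − δ) = Φ(0.194) = 0.5768.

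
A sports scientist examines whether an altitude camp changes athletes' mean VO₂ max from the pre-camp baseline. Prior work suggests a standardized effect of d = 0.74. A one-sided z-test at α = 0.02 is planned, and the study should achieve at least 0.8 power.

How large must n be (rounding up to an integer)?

n = 16

For power 0.8 need Φ(δ − z_{0.02}) = 0.8, so δ = z_{0.02} + z_{0.20} = 2.054 + 0.842 = 2.895.
δ = d·√n ⇒ n = (δ/d)² = (2.895 / 0.74)² = 15.31.
Rounding up, n = 16.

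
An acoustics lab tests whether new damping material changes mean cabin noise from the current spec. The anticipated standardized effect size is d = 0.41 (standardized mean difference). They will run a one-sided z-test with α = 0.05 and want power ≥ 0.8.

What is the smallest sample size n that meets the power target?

n = 37

Set Φ(δ − 1.645) = 0.8; then δ − 1.645 = Φ⁻¹(0.8) = 0.842, giving δ = 2.486.
δ = d·√n ⇒ n = (δ/d)² = (2.486 / 0.41)² = 36.78.
Rounding up, n = 37.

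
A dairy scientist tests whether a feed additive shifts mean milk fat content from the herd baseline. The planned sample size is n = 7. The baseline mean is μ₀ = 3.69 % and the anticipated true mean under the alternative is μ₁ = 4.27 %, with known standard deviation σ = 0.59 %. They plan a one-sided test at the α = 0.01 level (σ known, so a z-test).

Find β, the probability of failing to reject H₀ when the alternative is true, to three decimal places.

Standardized effect: d = |μ₁ − μ₀| / σ = |4.27 − 3.69| / 0.59 = 0.9831
Noncentrality parameter: δ = d·√n = 0.9831 × √7 = 2.6009
One-sided α = 0.01 → critical value z_{0.01} = 2.326.
Power = Φ(δ − 2.326) = Φ(0.275) = 0.6082.
Type II error: β = 1 − power = 1 − 0.6082 = 0.3918.

β ≈ 0.392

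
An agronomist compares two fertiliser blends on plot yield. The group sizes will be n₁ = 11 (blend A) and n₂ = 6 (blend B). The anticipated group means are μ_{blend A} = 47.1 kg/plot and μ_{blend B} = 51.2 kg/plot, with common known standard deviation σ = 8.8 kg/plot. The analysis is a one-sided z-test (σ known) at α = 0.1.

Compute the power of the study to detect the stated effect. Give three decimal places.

Power ≈ 0.358

Standardized effect: d = |μ_{blend A} − μ_{blend B}| / σ = |47.1 − 51.2| / 8.8 = 0.4659
Noncentrality parameter: δ = d / √(1/n₁ + 1/n₂) = 0.4659 / √(1/11 + 1/6) = 0.9180
One-sided α = 0.1 → critical value z_{0.1} = 1.282.
Power = P(Z > 1.282 − δ) = Φ(-0.364) = 0.3581.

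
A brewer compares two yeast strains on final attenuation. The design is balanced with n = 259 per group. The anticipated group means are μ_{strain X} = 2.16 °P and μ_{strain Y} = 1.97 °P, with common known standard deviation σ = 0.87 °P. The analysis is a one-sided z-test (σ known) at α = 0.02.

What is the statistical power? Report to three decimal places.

Standardized effect: d = |μ_{strain X} − μ_{strain Y}| / σ = |2.16 − 1.97| / 0.87 = 0.2184
Noncentrality parameter: δ = d·√(n/2) = 0.2184 × √(259/2) = 2.4852
One-sided α = 0.02 → critical value z_{0.02} = 2.054.
Power = Φ(δ − 2.054) = Φ(0.431) = 0.6669.

Power ≈ 0.667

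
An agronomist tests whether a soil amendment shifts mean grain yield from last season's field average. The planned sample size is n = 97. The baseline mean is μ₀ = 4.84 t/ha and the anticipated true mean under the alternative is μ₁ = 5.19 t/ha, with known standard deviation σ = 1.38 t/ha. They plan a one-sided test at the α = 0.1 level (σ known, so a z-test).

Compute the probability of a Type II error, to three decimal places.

Standardized effect: d = |μ₁ − μ₀| / σ = |5.19 − 4.84| / 1.38 = 0.2536
Noncentrality parameter: δ = d·√n = 0.2536 × √97 = 2.4979
Critical value for a one-sided test at α = 0.1: z_α = 1.282.
Power = Φ(δ − 1.282) = Φ(1.216) = 0.8881.
Type II error: β = 1 − power = 1 − 0.8881 = 0.1119.

β ≈ 0.112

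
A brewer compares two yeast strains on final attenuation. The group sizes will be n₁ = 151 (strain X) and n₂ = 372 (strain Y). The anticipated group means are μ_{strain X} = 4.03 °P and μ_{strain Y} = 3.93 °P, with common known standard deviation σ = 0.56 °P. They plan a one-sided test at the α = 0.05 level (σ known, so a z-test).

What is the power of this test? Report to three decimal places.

Power ≈ 0.582

Standardized effect: d = |μ_{strain X} − μ_{strain Y}| / σ = |4.03 − 3.93| / 0.56 = 0.1786
Noncentrality parameter: δ = d / √(1/n₁ + 1/n₂) = 0.1786 / √(1/151 + 1/372) = 1.8506
Critical value for a one-sided test at α = 0.05: z_α = 1.645.
Power = P(Z > 1.645 − δ) = Φ(0.206) = 0.5815.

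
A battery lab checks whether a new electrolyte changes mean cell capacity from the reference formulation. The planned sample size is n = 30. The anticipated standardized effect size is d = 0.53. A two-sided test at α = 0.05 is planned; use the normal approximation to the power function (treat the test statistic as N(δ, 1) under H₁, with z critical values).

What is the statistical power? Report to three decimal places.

Power ≈ 0.827

Noncentrality parameter: δ = d·√n = 0.53 × √30 = 2.9029
Two-sided α = 0.05 → critical value z_{0.025} = 1.960.
Power = Φ(δ − 1.960) + Φ(−δ − 1.960) = Φ(0.943) + Φ(-4.863) = 0.8272 + 0.0000 = 0.8272.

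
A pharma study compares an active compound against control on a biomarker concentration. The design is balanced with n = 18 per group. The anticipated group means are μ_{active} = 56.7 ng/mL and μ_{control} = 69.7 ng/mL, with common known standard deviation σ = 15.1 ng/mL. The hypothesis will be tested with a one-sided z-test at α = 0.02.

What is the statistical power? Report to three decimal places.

Power ≈ 0.702

Standardized effect: d = |μ_{active} − μ_{control}| / σ = |56.7 − 69.7| / 15.1 = 0.8609
Noncentrality parameter: δ = d·√(n/2) = 0.8609 × √(18/2) = 2.5828
One-sided α = 0.02 → critical value z_{0.02} = 2.054.
Power = P(Z > 2.054 − δ) = Φ(0.529) = 0.7016.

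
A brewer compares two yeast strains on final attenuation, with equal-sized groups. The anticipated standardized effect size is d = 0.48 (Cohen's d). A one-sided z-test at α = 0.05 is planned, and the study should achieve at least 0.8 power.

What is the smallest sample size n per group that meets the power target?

For power 0.8 need Φ(δ − z_{0.05}) = 0.8, so δ = z_{0.05} + z_{0.20} = 1.645 + 0.842 = 2.486.
δ = d·√(n/2) ⇒ n = 2(δ/d)² = 2 × (2.486 / 0.48)² = 53.67.
Rounding up, n = 54 per group.

n = 54 per group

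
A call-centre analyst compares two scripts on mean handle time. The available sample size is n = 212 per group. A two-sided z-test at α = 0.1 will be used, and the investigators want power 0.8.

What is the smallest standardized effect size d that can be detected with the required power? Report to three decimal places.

Need Φ(δ − 1.645) = 0.8, so δ = 1.645 + 0.842 = 2.486.
(Lower-tail contribution to power is negligible for δ > 0.)
δ = d·√(n/2) ⇒ d = δ/√(n/2) = 2.486/√(212/2) = 0.2415.

d ≈ 0.242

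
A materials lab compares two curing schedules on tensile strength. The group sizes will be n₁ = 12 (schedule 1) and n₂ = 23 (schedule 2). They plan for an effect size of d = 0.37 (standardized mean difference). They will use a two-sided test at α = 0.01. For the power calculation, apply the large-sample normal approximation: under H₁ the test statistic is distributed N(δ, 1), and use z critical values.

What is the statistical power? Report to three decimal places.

Noncentrality parameter: δ = d / √(1/n₁ + 1/n₂) = 0.37 / √(1/12 + 1/23) = 1.0390
Two-sided α = 0.01 → critical value z_{0.005} = 2.576.
Power = Φ(δ − 2.576) + Φ(−δ − 2.576) = Φ(-1.537) + Φ(-3.615) = 0.0622 + 0.0002 = 0.0623.

Power ≈ 0.062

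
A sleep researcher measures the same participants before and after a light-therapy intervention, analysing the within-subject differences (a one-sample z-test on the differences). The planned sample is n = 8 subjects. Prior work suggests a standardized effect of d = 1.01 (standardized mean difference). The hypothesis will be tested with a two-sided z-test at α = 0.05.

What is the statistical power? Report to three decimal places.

Noncentrality parameter: λ = d·√n = 1.01 × √8 = 2.8567
Two-sided α = 0.05 → critical value z_{0.025} = 1.960.
Power = Φ(λ − 1.960) + Φ(−λ − 1.960) = Φ(0.897) + Φ(-4.817) = 0.8151 + 0.0000 = 0.8151.

Power ≈ 0.815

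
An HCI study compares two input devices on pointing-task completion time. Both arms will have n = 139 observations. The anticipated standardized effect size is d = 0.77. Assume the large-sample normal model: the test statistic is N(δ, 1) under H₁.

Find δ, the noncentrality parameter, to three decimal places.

δ = d·√(n/2) = 0.77 × √(139/2) = 6.4192

δ ≈ 6.419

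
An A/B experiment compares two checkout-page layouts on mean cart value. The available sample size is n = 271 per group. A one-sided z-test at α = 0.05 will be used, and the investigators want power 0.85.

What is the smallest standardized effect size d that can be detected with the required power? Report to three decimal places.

d ≈ 0.230

Required noncentrality: δ = z_{0.05} + z_{0.15} = 1.645 + 1.036 = 2.681.
δ = d·√(n/2) ⇒ d = δ/√(n/2) = 2.681/√(271/2) = 0.2303.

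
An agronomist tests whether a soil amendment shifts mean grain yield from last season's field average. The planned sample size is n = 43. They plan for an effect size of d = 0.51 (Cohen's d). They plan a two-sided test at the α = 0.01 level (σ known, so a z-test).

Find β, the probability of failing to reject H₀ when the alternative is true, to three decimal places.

β ≈ 0.221

Noncentrality parameter: δ = d·√n = 0.51 × √43 = 3.3443
Two-sided α = 0.01 → critical value z_{0.005} = 2.576.
Power = Φ(δ − 2.576) + Φ(−δ − 2.576) = Φ(0.768) + Φ(-5.920) = 0.7789 + 0.0000 = 0.7789.
Type II error: β = 1 − power = 1 − 0.7789 = 0.2211.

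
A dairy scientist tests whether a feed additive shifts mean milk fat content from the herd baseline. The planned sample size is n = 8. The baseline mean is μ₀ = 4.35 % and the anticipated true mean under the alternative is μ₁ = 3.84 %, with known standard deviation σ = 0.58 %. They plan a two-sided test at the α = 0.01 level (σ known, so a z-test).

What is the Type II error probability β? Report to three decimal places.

β ≈ 0.535

Standardized effect: d = |μ₁ − μ₀| / σ = |3.84 − 4.35| / 0.58 = 0.8793
Noncentrality parameter: δ = d·√n = 0.8793 × √8 = 2.4871
Critical value for a two-sided test at α = 0.01: z_{α/2} = 2.576.
Power = Φ(δ − 2.576) + Φ(−δ − 2.576) = Φ(-0.089) + Φ(-5.063) = 0.4646 + 0.0000 = 0.4646.
Type II error: β = 1 − power = 1 − 0.4646 = 0.5354.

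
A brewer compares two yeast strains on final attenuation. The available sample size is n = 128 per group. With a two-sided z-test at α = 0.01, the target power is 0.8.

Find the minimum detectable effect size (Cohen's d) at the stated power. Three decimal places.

d ≈ 0.427

Required noncentrality: δ = z_{0.005} + z_{0.20} = 2.576 + 0.842 = 3.417.
(The second rejection-region term Φ(−δ − z_{α/2}) is negligible and dropped.)
δ = d·√(n/2) ⇒ d = δ/√(n/2) = 3.417/√(128/2) = 0.4272.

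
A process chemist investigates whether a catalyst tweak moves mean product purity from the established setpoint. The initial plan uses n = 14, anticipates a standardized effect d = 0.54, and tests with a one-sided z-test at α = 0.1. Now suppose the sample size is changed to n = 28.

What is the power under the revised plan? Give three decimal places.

Power ≈ 0.942

With n = 28: δ = d·√n = 0.54 × √28 = 2.8574. Critical value z_{0.1} = 1.282.
Revised power = P(Z > 1.282 − δ) = Φ(1.576) = 0.9425.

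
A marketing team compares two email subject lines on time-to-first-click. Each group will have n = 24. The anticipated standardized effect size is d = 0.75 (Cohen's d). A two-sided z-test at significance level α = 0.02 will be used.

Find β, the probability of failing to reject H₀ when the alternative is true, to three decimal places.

β ≈ 0.393

Noncentrality parameter: δ = d·√(n/2) = 0.75 × √(24/2) = 2.5981
Two-sided α = 0.02 → critical value z_{0.01} = 2.326.
Power = Φ(δ − 2.326) + Φ(−δ − 2.326) = Φ(0.272) + Φ(-4.924) = 0.6071 + 0.0000 = 0.6071.
Type II error: β = 1 − power = 1 − 0.6071 = 0.3929.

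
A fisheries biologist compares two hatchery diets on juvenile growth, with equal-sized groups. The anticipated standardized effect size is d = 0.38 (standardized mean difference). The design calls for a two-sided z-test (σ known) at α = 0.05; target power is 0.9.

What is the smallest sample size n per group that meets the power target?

Set Φ(δ − 1.960) = 0.9; then δ − 1.960 = Φ⁻¹(0.9) = 1.282, giving δ = 3.242.
(For δ > 0 the lower-tail rejection region contributes negligibly to power, so the one-term inversion is standard.)
δ = d·√(n/2) ⇒ n = 2(δ/d)² = 2 × (3.242 / 0.38)² = 145.53.
Rounding up, n = 146 per group.

n = 146 per group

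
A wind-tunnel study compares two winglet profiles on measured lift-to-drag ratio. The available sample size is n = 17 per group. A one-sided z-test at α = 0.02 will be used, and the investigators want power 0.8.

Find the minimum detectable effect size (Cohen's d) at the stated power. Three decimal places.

d ≈ 0.993

Required noncentrality: δ = z_{0.02} + z_{0.20} = 2.054 + 0.842 = 2.895.
δ = d·√(n/2) ⇒ d = δ/√(n/2) = 2.895/√(17/2) = 0.9931.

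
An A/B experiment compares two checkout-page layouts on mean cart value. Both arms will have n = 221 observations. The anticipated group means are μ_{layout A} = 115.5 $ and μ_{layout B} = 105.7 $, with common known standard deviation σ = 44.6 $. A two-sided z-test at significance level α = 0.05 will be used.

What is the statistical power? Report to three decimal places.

Power ≈ 0.637

Standardized effect: d = |μ_{layout A} − μ_{layout B}| / σ = |115.5 − 105.7| / 44.6 = 0.2197
Noncentrality parameter: δ = d·√(n/2) = 0.2197 × √(221/2) = 2.3098
Critical value for a two-sided test at α = 0.05: z_{α/2} = 1.960.
Power = Φ(δ − 1.960) + Φ(−δ − 1.960) = Φ(0.350) + Φ(-4.270) = 0.6368 + 0.0000 = 0.6368.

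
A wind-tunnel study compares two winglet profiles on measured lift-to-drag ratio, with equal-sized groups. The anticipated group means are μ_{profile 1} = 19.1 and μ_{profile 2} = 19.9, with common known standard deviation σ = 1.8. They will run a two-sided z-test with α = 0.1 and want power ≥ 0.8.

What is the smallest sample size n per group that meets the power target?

n = 63 per group

Standardized effect: d = |μ_{profile 1} − μ_{profile 2}| / σ = |19.1 − 19.9| / 1.8 = 0.4444
For power 0.8 need Φ(δ − z_{0.05}) = 0.8, so δ = z_{0.05} + z_{0.20} = 1.645 + 0.842 = 2.486.
(For δ > 0 the lower-tail rejection region contributes negligibly to power, so the one-term inversion is standard.)
δ = d·√(n/2) ⇒ n = 2(δ/d)² = 2 × (2.486 / 0.4444)² = 62.60.
Round up to the next whole unit.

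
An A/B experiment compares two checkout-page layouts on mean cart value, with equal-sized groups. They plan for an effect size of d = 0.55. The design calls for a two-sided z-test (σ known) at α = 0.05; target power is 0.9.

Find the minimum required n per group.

Set Φ(δ − 1.960) = 0.9; then δ − 1.960 = Φ⁻¹(0.9) = 1.282, giving δ = 3.242.
(For δ > 0 the lower-tail rejection region contributes negligibly to power, so the one-term inversion is standard.)
δ = d·√(n/2) ⇒ n = 2(δ/d)² = 2 × (3.242 / 0.55)² = 69.47.
Rounding up, n = 70 per group.

n = 70 per group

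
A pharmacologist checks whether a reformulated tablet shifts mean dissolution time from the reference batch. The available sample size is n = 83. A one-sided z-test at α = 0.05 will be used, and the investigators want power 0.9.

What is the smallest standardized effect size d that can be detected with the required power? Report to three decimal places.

Required noncentrality: δ = z_{0.05} + z_{0.10} = 1.645 + 1.282 = 2.926.
δ = d·√n ⇒ d = δ/√n = 2.926/√83 = 0.3212.

d ≈ 0.321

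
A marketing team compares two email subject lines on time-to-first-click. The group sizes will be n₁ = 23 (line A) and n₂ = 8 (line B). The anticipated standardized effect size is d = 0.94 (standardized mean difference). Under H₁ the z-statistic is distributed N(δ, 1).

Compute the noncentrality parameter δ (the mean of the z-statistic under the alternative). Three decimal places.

δ = d / √(1/n₁ + 1/n₂) = 0.94 / √(1/23 + 1/8) = 2.2901

δ ≈ 2.290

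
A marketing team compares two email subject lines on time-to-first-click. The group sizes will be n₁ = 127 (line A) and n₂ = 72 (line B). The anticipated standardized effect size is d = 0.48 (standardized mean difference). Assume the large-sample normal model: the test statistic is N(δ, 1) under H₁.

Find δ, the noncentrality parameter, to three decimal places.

δ ≈ 3.254

The noncentrality parameter scales effect size by the design's sample-size factor: δ = d / √(1/n₁ + 1/n₂) = 0.48 / √(1/127 + 1/72) = 3.2537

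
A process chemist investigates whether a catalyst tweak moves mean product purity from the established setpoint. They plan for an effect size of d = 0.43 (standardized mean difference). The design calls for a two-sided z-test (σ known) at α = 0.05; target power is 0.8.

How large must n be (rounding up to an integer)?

For power 0.8 need Φ(δ − z_{0.025}) = 0.8, so δ = z_{0.025} + z_{0.20} = 1.960 + 0.842 = 2.802.
(Ignoring the negligible lower-tail rejection probability gives the usual closed-form inversion.)
δ = d·√n ⇒ n = (δ/d)² = (2.802 / 0.43)² = 42.45.
Rounding up, n = 43.

n = 43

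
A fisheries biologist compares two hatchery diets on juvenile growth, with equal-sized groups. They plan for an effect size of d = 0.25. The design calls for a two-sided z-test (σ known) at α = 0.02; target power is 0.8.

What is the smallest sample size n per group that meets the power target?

For power 0.8 need Φ(δ − z_{0.01}) = 0.8, so δ = z_{0.01} + z_{0.20} = 2.326 + 0.842 = 3.168.
(For δ > 0 the lower-tail rejection region contributes negligibly to power, so the one-term inversion is standard.)
δ = d·√(n/2) ⇒ n = 2(δ/d)² = 2 × (3.168 / 0.25)² = 321.15.
Round up to the next whole unit.

n = 322 per group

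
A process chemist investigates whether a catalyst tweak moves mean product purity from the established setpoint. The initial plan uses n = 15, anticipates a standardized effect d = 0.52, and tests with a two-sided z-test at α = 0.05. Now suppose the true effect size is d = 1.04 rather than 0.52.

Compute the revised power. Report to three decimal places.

With d = 1.04: δ = d·√n = 1.04 × √15 = 4.0279. Critical value z_{0.025} = 1.960.
Revised power = Φ(δ − 1.960) + Φ(−δ − 1.960) = Φ(2.068) + Φ(-5.988) = 0.9807 + 0.0000 = 0.9807.

Power ≈ 0.981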